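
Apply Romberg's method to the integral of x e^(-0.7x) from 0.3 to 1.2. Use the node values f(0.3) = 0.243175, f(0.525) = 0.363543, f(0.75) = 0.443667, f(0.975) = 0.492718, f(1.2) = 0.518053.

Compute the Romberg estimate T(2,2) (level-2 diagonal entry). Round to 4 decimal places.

0.3805

T(0,0) (trapezoid, 1 panel, h=0.9000): 0.342553
T(1,0) (trapezoid, 2 panels, h=0.4500): 0.370926
T(2,0) (trapezoid, 4 panels, h=0.2250): 0.378122
T(1,1) = 0.370926 + (0.370926 − 0.342553)/3 = 0.380384
T(2,1) = 0.378122 + (0.378122 − 0.370926)/3 = 0.380521
T(2,2) = 0.380521 + (0.380521 − 0.380384)/15 = 0.380530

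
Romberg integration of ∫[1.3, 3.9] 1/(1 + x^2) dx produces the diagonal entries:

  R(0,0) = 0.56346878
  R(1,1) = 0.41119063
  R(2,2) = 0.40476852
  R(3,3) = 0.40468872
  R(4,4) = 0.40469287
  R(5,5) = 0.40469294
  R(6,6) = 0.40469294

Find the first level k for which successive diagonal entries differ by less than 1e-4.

k = 3

|R(1,1) − R(0,0)| = 0.15227815 ≥ 1e-4
|R(2,2) − R(1,1)| = 0.00642211 ≥ 1e-4
|R(3,3) − R(2,2)| = 0.00007980 < 1e-4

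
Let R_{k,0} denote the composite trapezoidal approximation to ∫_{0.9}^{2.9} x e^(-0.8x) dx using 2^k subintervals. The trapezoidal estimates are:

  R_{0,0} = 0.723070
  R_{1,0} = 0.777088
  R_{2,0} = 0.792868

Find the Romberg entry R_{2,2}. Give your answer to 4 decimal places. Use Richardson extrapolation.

0.7983

R_{1,1} = (4·0.777088 − 0.723070) / 3 = 0.795094
R_{2,1} = (4·0.792868 − 0.777088) / 3 = 0.798128
R_{2,2} = (16·0.798128 − 0.795094) / 15 = 0.798330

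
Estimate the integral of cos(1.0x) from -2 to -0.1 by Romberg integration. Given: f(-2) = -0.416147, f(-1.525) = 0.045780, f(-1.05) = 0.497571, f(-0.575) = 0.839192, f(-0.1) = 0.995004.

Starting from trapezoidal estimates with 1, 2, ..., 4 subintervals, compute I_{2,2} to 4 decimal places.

0.8094

I_{0,0} (trapezoid, 1 panel, h=1.9000): 0.549914
I_{1,0} (trapezoid, 2 panels, h=0.9500): 0.747650
I_{2,0} (trapezoid, 4 panels, h=0.4750): 0.794186
I_{1,1} = 0.747650 + (0.747650 − 0.549914)/3 = 0.813562
I_{2,1} = 0.794186 + (0.794186 − 0.747650)/3 = 0.809698
I_{2,2} = 0.809698 + (0.809698 − 0.813562)/15 = 0.809440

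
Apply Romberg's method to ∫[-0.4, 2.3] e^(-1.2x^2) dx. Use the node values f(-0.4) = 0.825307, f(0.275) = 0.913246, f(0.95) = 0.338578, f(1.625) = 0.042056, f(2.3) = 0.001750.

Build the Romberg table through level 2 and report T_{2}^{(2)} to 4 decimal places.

1.2127

T_{0}^{(0)} (trapezoid, 1 panel, h=2.7000): 1.116527
T_{1}^{(0)} (trapezoid, 2 panels, h=1.3500): 1.015344
T_{2}^{(0)} (trapezoid, 4 panels, h=0.6750): 1.152501
T_{1}^{(1)} = 1.015344 + (1.015344 − 1.116527)/3 = 0.981616
T_{2}^{(1)} = 1.152501 + (1.152501 − 1.015344)/3 = 1.198220
T_{2}^{(2)} = 1.198220 + (1.198220 − 0.981616)/15 = 1.212660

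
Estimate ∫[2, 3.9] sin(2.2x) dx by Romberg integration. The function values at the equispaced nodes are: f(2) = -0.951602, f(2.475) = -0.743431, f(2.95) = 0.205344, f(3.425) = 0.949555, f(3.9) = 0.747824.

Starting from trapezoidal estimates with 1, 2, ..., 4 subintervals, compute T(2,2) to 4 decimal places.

0.1612

T(0,0) (trapezoid, 1 panel, h=1.9000): -0.193589
T(1,0) (trapezoid, 2 panels, h=0.9500): 0.098282
T(2,0) (trapezoid, 4 panels, h=0.4750): 0.147050
T(1,1) = 0.098282 + (0.098282 − (-0.193589))/3 = 0.195572
T(2,1) = 0.147050 + (0.147050 − 0.098282)/3 = 0.163306
T(2,2) = 0.163306 + (0.163306 − 0.195572)/15 = 0.161155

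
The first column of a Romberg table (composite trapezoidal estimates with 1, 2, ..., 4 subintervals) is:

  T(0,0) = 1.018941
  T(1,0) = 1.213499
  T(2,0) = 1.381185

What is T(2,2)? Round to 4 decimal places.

T(1,1) = (4·1.213499 − 1.018941) / 3 = 1.278352
T(2,1) = 1.381185 + (1.381185 − 1.213499)/3 = 1.437080
T(2,2) = 1.437080 + (1.437080 − 1.278352)/15 = 1.447662
(Column j=1 coincides with Simpson's rule on the same nodes.)

1.4477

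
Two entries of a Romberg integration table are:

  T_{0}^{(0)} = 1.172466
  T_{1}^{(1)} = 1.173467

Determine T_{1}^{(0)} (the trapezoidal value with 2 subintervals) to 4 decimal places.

From T_{1}^{(1)} = (4·T_{1}^{(0)} − T_{0}^{(0)})/3, solve for T_{1}^{(0)}:
4·T_{1}^{(0)} = 3·1.173467 + 1.172466 = 4.692867
T_{1}^{(0)} = 1.173217

1.1732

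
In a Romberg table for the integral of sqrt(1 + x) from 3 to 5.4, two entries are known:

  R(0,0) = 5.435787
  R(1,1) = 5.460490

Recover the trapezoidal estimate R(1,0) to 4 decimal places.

5.4543

From R(1,1) = (4·R(1,0) − R(0,0))/3, solve for R(1,0):
4·R(1,0) = 3·5.460490 + 5.435787 = 21.817257
R(1,0) = 5.454314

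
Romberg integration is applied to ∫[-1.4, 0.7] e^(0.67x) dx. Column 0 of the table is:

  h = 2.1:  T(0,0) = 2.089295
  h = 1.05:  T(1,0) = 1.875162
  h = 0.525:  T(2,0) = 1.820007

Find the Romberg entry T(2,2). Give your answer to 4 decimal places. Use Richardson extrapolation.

1.8015

T(1,1) = 1.875162 + (1.875162 − 2.089295)/3 = 1.803784
T(2,1) = 1.820007 + (1.820007 − 1.875162)/3 = 1.801622
T(2,2) = 1.801622 + (1.801622 − 1.803784)/15 = 1.801478
(Column j=1 coincides with Simpson's rule on the same nodes.)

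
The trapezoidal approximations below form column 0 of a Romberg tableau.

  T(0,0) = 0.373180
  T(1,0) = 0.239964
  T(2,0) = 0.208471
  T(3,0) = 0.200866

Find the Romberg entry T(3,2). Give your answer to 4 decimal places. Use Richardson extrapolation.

0.1984

Richardson extrapolation on the trapezoidal column (denominator 4−1=3):
T(2,1) = (4·0.208471 − 0.239964) / 3 = 0.197973
T(3,1) = (4·0.200866 − 0.208471) / 3 = 0.198331
T(3,2) = 0.198331 + (0.198331 − 0.197973)/15 = 0.198355
(Column j=1 coincides with Simpson's rule on the same nodes.)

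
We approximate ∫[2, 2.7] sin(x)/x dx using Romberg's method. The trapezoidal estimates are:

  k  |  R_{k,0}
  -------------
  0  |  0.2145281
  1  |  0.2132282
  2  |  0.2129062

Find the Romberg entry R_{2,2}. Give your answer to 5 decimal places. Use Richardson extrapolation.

0.21280

R_{1,1} = (4·0.2132282 − 0.2145281) / 3 = 0.2127949
R_{2,1} = (4·0.2129062 − 0.2132282) / 3 = 0.2127989
R_{2,2} = 0.2127989 + (0.2127989 − 0.2127949)/15 = 0.2127992
(Column j=1 coincides with Simpson's rule on the same nodes.)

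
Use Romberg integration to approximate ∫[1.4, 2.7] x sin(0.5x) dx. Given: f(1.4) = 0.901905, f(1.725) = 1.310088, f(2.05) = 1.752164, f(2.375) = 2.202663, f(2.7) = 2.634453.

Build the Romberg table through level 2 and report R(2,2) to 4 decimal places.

2.2849

R(0,0) (trapezoid, 1 panel, h=1.3000): 2.298633
R(1,0) (trapezoid, 2 panels, h=0.6500): 2.288223
R(2,0) (trapezoid, 4 panels, h=0.3250): 2.285756
R(1,1) = 2.288223 + (2.288223 − 2.298633)/3 = 2.284753
R(2,1) = 2.285756 + (2.285756 − 2.288223)/3 = 2.284934
R(2,2) = 2.284934 + (2.284934 − 2.284753)/15 = 2.284946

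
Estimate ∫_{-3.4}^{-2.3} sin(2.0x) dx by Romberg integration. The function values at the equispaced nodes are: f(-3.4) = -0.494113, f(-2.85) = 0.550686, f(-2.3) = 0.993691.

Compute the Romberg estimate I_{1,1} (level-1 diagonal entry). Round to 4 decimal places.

0.4954

I_{0,0} (trapezoid, 1 panel, h=1.1000): 0.274768
I_{1,0} (trapezoid, 2 panels, h=0.5500): 0.440261
I_{1,1} = 0.440261 + (0.440261 − 0.274768)/3 = 0.495425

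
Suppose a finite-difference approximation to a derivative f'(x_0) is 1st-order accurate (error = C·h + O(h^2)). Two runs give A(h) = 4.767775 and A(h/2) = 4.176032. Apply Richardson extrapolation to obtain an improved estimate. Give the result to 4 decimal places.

The leading error scales as h; refining by a factor of 2 reduces it by 2^1 = 2.
Extrapolated value = (2·A(h/2) − A(h)) / (2 − 1)
= (2·4.176032 − 4.767775) / 1
= 3.584289 / 1 = 3.584289

3.5843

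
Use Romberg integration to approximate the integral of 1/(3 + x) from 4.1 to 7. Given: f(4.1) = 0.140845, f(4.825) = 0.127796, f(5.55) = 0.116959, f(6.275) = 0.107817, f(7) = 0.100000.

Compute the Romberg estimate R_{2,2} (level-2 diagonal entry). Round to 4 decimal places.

0.3425

R_{0,0} (trapezoid, 1 panel, h=2.9000): 0.349225
R_{1,0} (trapezoid, 2 panels, h=1.4500): 0.344203
R_{2,0} (trapezoid, 4 panels, h=0.7250): 0.342921
R_{1,1} = 0.344203 + (0.344203 − 0.349225)/3 = 0.342529
R_{2,1} = 0.342921 + (0.342921 − 0.344203)/3 = 0.342494
R_{2,2} = 0.342494 + (0.342494 − 0.342529)/15 = 0.342492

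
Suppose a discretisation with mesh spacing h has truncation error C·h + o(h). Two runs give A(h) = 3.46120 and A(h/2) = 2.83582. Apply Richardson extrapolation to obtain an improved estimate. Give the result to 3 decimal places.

Extrapolated value = (2·A(h/2) − A(h)) / (2 − 1)
= (2·2.83582 − 3.46120) / 1
= 2.21044 / 1 = 2.21044

2.210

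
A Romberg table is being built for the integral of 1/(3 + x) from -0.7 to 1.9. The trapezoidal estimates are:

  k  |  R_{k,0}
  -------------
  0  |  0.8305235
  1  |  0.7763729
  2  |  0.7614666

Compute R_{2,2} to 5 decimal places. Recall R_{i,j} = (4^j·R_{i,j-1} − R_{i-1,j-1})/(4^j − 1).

0.75638

Richardson extrapolation on the trapezoidal column (denominator 4−1=3):
R_{1,1} = (4·0.7763729 − 0.8305235) / 3 = 0.7583227
R_{2,1} = 0.7614666 + (0.7614666 − 0.7763729)/3 = 0.7564978
R_{2,2} = 0.7564978 + (0.7564978 − 0.7583227)/15 = 0.7563761
(Column j=1 coincides with Simpson's rule on the same nodes.)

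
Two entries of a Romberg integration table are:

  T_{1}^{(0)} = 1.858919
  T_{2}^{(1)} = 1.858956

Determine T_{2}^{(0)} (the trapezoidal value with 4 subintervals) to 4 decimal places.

1.8589

From T_{2}^{(1)} = (4·T_{2}^{(0)} − T_{1}^{(0)})/3, solve for T_{2}^{(0)}:
4·T_{2}^{(0)} = 3·1.858956 + 1.858919 = 7.435787
T_{2}^{(0)} = 1.858947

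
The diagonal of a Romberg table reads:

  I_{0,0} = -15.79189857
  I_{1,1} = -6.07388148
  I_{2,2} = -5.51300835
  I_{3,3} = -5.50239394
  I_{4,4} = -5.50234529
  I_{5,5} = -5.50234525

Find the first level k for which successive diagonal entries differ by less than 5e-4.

|I_{1,1} − I_{0,0}| = 9.71801709 ≥ 5e-4
|I_{2,2} − I_{1,1}| = 0.56087313 ≥ 5e-4
|I_{3,3} − I_{2,2}| = 0.01061441 ≥ 5e-4
|I_{4,4} − I_{3,3}| = 0.00004865 < 5e-4

k = 4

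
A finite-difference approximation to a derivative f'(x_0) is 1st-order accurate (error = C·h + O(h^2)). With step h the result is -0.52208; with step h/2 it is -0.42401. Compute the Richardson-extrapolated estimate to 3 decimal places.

The leading error scales as h; refining by a factor of 2 reduces it by 2^1 = 2.
Extrapolated value = (2·A(h/2) − A(h)) / (2 − 1)
= (2·(-0.42401) − (-0.52208)) / 1
= -0.32594 / 1 = -0.32594

-0.326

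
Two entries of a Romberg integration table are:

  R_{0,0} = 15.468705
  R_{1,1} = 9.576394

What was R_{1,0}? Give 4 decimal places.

11.0495

From R_{1,1} = (4·R_{1,0} − R_{0,0})/3, solve for R_{1,0}:
4·R_{1,0} = 3·9.576394 + 15.468705 = 44.197887
R_{1,0} = 11.049472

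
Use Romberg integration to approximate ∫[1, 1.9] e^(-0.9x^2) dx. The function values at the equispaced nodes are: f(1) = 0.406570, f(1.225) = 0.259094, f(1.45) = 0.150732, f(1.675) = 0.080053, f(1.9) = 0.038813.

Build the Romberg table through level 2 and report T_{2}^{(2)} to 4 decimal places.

T_{0}^{(0)} (trapezoid, 1 panel, h=0.9000): 0.200422
T_{1}^{(0)} (trapezoid, 2 panels, h=0.4500): 0.168041
T_{2}^{(0)} (trapezoid, 4 panels, h=0.2250): 0.160328
T_{1}^{(1)} = 0.168041 + (0.168041 − 0.200422)/3 = 0.157247
T_{2}^{(1)} = 0.160328 + (0.160328 − 0.168041)/3 = 0.157757
T_{2}^{(2)} = 0.157757 + (0.157757 − 0.157247)/15 = 0.157791

0.1578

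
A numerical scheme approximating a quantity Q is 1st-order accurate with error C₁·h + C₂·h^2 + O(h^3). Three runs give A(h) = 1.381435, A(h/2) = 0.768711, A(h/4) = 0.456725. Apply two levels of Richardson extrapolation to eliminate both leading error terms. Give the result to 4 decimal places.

0.1410

First eliminate the h term (factor 2^1 = 2):
  B₁ = (2·0.768711 − 1.381435)/1 = 0.155987
  B₂ = (2·0.456725 − 0.768711)/1 = 0.144739
Then eliminate the h^2 term (factor 2^2 = 4):
  (4·0.144739 − 0.155987)/3 = 0.140990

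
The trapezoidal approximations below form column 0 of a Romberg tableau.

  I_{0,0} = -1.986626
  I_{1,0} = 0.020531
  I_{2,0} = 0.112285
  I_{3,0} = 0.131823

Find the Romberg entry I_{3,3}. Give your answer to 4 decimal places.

Richardson extrapolation on the trapezoidal column (denominator 4−1=3):
I_{1,1} = 0.020531 + (0.020531 − (-1.986626))/3 = 0.689583
I_{2,1} = (4·0.112285 − 0.020531) / 3 = 0.142870
I_{3,1} = (4·0.131823 − 0.112285) / 3 = 0.138336
I_{2,2} = 0.142870 + (0.142870 − 0.689583)/15 = 0.106422
I_{3,2} = 0.138336 + (0.138336 − 0.142870)/15 = 0.138034
I_{3,3} = (64·0.138034 − 0.106422) / 63 = 0.138536
(Column j=1 coincides with Simpson's rule on the same nodes.)

0.1385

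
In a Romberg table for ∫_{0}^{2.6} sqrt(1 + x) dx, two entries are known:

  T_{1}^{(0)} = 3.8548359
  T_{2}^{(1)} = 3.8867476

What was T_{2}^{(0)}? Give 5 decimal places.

3.87877

From T_{2}^{(1)} = (4·T_{2}^{(0)} − T_{1}^{(0)})/3, solve for T_{2}^{(0)}:
4·T_{2}^{(0)} = 3·3.8867476 + 3.8548359 = 15.5150787
T_{2}^{(0)} = 3.8787697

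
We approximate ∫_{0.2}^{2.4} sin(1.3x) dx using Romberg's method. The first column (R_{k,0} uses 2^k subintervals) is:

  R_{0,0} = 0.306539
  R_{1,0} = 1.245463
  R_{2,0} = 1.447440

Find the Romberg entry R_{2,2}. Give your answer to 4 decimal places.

R_{1,1} = (4·1.245463 − 0.306539) / 3 = 1.558438
R_{2,1} = (4·1.447440 − 1.245463) / 3 = 1.514766
R_{2,2} = 1.514766 + (1.514766 − 1.558438)/15 = 1.511855

1.5119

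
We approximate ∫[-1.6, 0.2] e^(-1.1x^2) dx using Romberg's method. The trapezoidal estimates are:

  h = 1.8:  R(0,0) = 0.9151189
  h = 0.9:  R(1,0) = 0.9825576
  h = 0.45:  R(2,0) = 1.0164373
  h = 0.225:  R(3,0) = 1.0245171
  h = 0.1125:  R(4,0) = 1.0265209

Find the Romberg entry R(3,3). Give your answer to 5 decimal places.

1.02714

Richardson extrapolation on the trapezoidal column (denominator 4−1=3):
R(1,1) = (4·0.9825576 − 0.9151189) / 3 = 1.0050372
R(2,1) = (4·1.0164373 − 0.9825576) / 3 = 1.0277305
R(3,1) = 1.0245171 + (1.0245171 − 1.0164373)/3 = 1.0272104
R(2,2) = (16·1.0277305 − 1.0050372) / 15 = 1.0292434
R(3,2) = 1.0272104 + (1.0272104 − 1.0277305)/15 = 1.0271757
R(3,3) = (64·1.0271757 − 1.0292434) / 63 = 1.0271429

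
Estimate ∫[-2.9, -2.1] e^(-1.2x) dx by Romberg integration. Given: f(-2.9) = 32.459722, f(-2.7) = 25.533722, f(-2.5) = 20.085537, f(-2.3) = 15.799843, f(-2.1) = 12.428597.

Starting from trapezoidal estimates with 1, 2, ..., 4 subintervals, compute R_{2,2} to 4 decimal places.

R_{0,0} (trapezoid, 1 panel, h=0.8000): 17.955328
R_{1,0} (trapezoid, 2 panels, h=0.4000): 17.011879
R_{2,0} (trapezoid, 4 panels, h=0.2000): 16.772652
R_{1,1} = 17.011879 + (17.011879 − 17.955328)/3 = 16.697396
R_{2,1} = 16.772652 + (16.772652 − 17.011879)/3 = 16.692910
R_{2,2} = 16.692910 + (16.692910 − 16.697396)/15 = 16.692611

16.6926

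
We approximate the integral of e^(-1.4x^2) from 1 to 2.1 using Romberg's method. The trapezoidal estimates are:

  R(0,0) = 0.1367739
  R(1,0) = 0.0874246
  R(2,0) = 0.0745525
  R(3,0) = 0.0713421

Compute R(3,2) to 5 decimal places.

Richardson extrapolation on the trapezoidal column (denominator 4−1=3):
R(2,1) = 0.0745525 + (0.0745525 − 0.0874246)/3 = 0.0702618
R(3,1) = (4·0.0713421 − 0.0745525) / 3 = 0.0702720
R(3,2) = 0.0702720 + (0.0702720 − 0.0702618)/15 = 0.0702727

0.07027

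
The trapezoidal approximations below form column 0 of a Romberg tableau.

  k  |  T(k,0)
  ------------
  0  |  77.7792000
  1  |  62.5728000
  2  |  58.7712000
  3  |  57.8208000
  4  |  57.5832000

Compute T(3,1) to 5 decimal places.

T(3,1) = (4·57.8208000 − 58.7712000) / 3 = 57.5040000

57.50400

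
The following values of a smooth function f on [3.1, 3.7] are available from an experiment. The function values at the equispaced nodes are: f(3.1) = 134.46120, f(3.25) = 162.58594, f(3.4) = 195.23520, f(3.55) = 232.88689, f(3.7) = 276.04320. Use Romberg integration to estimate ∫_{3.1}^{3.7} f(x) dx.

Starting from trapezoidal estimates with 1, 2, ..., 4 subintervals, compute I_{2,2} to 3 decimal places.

I_{0,0} (trapezoid, 1 panel, h=0.6000): 123.15132
I_{1,0} (trapezoid, 2 panels, h=0.3000): 120.14622
I_{2,0} (trapezoid, 4 panels, h=0.1500): 119.39403
I_{1,1} = 120.14622 + (120.14622 − 123.15132)/3 = 119.14452
I_{2,1} = 119.39403 + (119.39403 − 120.14622)/3 = 119.14330
I_{2,2} = 119.14330 + (119.14330 − 119.14452)/15 = 119.14322

119.143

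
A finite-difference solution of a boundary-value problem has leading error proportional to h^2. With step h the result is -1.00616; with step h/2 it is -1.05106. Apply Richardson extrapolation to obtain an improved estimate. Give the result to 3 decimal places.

Extrapolated value = (4·A(h/2) − A(h)) / (4 − 1)
= (4·(-1.05106) − (-1.00616)) / 3
= -3.19808 / 3 = -1.06603

-1.066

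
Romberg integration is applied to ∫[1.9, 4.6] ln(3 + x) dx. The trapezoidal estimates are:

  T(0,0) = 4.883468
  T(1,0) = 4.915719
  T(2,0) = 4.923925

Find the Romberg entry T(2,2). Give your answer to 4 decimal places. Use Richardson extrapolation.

T(1,1) = 4.915719 + (4.915719 − 4.883468)/3 = 4.926469
T(2,1) = 4.923925 + (4.923925 − 4.915719)/3 = 4.926660
T(2,2) = 4.926660 + (4.926660 − 4.926469)/15 = 4.926673

4.9267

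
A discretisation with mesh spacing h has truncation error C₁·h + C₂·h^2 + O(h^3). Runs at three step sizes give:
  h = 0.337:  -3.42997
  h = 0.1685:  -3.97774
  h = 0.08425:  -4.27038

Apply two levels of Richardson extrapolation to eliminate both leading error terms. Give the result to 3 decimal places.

First eliminate the h term (factor 2^1 = 2):
  B₁ = (2·(-3.97774) − (-3.42997))/1 = -4.52551
  B₂ = (2·(-4.27038) − (-3.97774))/1 = -4.56302
Then eliminate the h^2 term (factor 2^2 = 4):
  (4·(-4.56302) − (-4.52551))/3 = -4.57552

-4.576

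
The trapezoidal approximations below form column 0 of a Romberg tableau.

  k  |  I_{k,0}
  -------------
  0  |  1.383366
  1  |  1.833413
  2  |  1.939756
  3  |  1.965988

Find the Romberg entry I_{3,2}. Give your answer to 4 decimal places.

1.9747

Richardson extrapolation on the trapezoidal column (denominator 4−1=3):
I_{2,1} = 1.939756 + (1.939756 − 1.833413)/3 = 1.975204
I_{3,1} = (4·1.965988 − 1.939756) / 3 = 1.974732
I_{3,2} = (16·1.974732 − 1.975204) / 15 = 1.974701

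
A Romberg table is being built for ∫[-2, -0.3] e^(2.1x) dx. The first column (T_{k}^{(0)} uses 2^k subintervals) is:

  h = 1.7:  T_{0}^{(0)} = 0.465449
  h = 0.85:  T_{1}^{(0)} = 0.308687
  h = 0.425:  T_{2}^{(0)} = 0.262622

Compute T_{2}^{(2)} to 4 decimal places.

0.2467

Richardson extrapolation on the trapezoidal column (denominator 4−1=3):
T_{1}^{(1)} = 0.308687 + (0.308687 − 0.465449)/3 = 0.256433
T_{2}^{(1)} = (4·0.262622 − 0.308687) / 3 = 0.247267
T_{2}^{(2)} = 0.247267 + (0.247267 − 0.256433)/15 = 0.246656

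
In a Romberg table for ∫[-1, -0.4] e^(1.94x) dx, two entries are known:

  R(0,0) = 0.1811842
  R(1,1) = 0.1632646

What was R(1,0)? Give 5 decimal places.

0.16774

From R(1,1) = (4·R(1,0) − R(0,0))/3, solve for R(1,0):
4·R(1,0) = 3·0.1632646 + 0.1811842 = 0.6709780
R(1,0) = 0.1677445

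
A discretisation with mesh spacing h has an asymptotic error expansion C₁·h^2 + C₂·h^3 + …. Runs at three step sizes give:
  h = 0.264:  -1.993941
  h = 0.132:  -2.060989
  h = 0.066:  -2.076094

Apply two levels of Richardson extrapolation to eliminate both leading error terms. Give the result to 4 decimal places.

First eliminate the h^2 term (factor 2^2 = 4):
  B₁ = (4·(-2.060989) − (-1.993941))/3 = -2.083338
  B₂ = (4·(-2.076094) − (-2.060989))/3 = -2.081129
Then eliminate the h^3 term (factor 2^3 = 8):
  (8·(-2.081129) − (-2.083338))/7 = -2.080813

-2.0808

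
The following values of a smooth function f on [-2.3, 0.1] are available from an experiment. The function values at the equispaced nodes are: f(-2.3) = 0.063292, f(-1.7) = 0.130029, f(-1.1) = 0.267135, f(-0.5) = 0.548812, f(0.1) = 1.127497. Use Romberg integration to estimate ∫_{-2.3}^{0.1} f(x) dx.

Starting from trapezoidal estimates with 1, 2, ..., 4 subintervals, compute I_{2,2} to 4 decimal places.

I_{0,0} (trapezoid, 1 panel, h=2.4000): 1.428947
I_{1,0} (trapezoid, 2 panels, h=1.2000): 1.035035
I_{2,0} (trapezoid, 4 panels, h=0.6000): 0.924822
I_{1,1} = 1.035035 + (1.035035 − 1.428947)/3 = 0.903731
I_{2,1} = 0.924822 + (0.924822 − 1.035035)/3 = 0.888084
I_{2,2} = 0.888084 + (0.888084 − 0.903731)/15 = 0.887041

0.8870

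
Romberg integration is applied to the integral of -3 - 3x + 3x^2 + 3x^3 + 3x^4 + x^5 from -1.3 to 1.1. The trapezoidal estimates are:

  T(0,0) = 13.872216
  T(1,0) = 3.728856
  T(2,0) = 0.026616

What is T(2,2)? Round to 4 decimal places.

-1.3111

Richardson extrapolation on the trapezoidal column (denominator 4−1=3):
T(1,1) = 3.728856 + (3.728856 − 13.872216)/3 = 0.347736
T(2,1) = 0.026616 + (0.026616 − 3.728856)/3 = -1.207464
T(2,2) = (16·(-1.207464) − 0.347736) / 15 = -1.311144
(Column j=1 coincides with Simpson's rule on the same nodes.)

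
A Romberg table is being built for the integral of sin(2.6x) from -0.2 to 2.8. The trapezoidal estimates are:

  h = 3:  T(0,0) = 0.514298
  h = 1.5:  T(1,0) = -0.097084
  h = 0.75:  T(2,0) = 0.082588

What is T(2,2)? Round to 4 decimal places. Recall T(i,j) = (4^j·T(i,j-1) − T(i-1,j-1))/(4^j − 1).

0.1720

Richardson extrapolation on the trapezoidal column (denominator 4−1=3):
T(1,1) = -0.097084 + (-0.097084 − 0.514298)/3 = -0.300878
T(2,1) = 0.082588 + (0.082588 − (-0.097084))/3 = 0.142479
T(2,2) = (16·0.142479 − (-0.300878)) / 15 = 0.172036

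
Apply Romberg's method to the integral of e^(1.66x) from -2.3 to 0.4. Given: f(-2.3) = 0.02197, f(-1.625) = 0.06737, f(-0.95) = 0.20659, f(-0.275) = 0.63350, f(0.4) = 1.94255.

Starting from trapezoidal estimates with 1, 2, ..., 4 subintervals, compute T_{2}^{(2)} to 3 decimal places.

T_{0}^{(0)} (trapezoid, 1 panel, h=2.7000): 2.65210
T_{1}^{(0)} (trapezoid, 2 panels, h=1.3500): 1.60495
T_{2}^{(0)} (trapezoid, 4 panels, h=0.6750): 1.27556
T_{1}^{(1)} = 1.60495 + (1.60495 − 2.65210)/3 = 1.25590
T_{2}^{(1)} = 1.27556 + (1.27556 − 1.60495)/3 = 1.16576
T_{2}^{(2)} = 1.16576 + (1.16576 − 1.25590)/15 = 1.15975

1.160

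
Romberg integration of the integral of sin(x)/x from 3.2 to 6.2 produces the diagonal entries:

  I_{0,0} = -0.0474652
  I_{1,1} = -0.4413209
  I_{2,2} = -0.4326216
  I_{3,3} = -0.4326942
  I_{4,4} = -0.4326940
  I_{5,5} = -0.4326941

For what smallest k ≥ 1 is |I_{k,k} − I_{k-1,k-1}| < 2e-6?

|I_{1,1} − I_{0,0}| = 0.3938557 ≥ 2e-6
|I_{2,2} − I_{1,1}| = 0.0086993 ≥ 2e-6
|I_{3,3} − I_{2,2}| = 0.0000726 ≥ 2e-6
|I_{4,4} − I_{3,3}| = 0.0000002 < 2e-6

k = 4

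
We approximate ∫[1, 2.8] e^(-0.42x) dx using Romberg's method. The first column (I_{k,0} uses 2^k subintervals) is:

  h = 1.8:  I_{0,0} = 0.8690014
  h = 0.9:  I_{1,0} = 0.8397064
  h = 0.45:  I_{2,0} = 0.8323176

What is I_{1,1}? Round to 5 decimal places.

0.82994

Richardson extrapolation on the trapezoidal column (denominator 4−1=3):
I_{1,1} = (4·0.8397064 − 0.8690014) / 3 = 0.8299414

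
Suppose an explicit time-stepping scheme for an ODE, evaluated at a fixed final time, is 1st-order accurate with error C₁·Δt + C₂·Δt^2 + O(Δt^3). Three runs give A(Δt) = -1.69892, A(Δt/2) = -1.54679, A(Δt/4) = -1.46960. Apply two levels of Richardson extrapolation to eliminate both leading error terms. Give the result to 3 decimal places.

First eliminate the Δt term (factor 2^1 = 2):
  B₁ = (2·(-1.54679) − (-1.69892))/1 = -1.39466
  B₂ = (2·(-1.46960) − (-1.54679))/1 = -1.39241
Then eliminate the Δt^2 term (factor 2^2 = 4):
  (4·(-1.39241) − (-1.39466))/3 = -1.39166

-1.392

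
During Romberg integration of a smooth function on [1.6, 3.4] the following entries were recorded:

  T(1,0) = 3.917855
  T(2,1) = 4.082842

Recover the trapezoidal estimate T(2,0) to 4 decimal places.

4.0416

From T(2,1) = (4·T(2,0) − T(1,0))/3, solve for T(2,0):
4·T(2,0) = 3·4.082842 + 3.917855 = 16.166381
T(2,0) = 4.041595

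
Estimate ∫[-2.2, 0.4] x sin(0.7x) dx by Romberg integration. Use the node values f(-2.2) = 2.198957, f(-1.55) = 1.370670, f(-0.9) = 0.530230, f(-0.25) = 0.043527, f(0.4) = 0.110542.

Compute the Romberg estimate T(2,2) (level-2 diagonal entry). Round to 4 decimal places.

T(0,0) (trapezoid, 1 panel, h=2.6000): 3.002349
T(1,0) (trapezoid, 2 panels, h=1.3000): 2.190473
T(2,0) (trapezoid, 4 panels, h=0.6500): 2.014465
T(1,1) = 2.190473 + (2.190473 − 3.002349)/3 = 1.919848
T(2,1) = 2.014465 + (2.014465 − 2.190473)/3 = 1.955796
T(2,2) = 1.955796 + (1.955796 − 1.919848)/15 = 1.958193

1.9582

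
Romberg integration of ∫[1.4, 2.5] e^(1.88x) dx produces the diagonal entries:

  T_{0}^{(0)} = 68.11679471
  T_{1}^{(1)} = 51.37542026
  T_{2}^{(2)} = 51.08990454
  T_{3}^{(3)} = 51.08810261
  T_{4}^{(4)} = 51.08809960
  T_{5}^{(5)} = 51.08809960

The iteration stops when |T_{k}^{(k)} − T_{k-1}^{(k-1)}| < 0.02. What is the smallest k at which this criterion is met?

|T_{1}^{(1)} − T_{0}^{(0)}| = 16.74137445 ≥ 0.02
|T_{2}^{(2)} − T_{1}^{(1)}| = 0.28551572 ≥ 0.02
|T_{3}^{(3)} − T_{2}^{(2)}| = 0.00180193 < 0.02

k = 3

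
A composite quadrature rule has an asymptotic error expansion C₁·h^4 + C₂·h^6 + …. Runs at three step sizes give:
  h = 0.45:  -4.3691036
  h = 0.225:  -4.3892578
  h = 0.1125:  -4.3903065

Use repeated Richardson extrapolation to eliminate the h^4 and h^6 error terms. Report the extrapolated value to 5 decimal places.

First eliminate the h^4 term (factor 2^4 = 16):
  B₁ = (16·(-4.3892578) − (-4.3691036))/15 = -4.3906014
  B₂ = (16·(-4.3903065) − (-4.3892578))/15 = -4.3903764
Then eliminate the h^6 term (factor 2^6 = 64):
  (64·(-4.3903764) − (-4.3906014))/63 = -4.3903728

-4.39037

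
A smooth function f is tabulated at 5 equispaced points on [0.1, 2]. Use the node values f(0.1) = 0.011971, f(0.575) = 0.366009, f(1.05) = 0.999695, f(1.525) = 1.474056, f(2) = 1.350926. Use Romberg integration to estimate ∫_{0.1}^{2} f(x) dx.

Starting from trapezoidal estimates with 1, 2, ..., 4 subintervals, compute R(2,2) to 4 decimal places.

R(0,0) (trapezoid, 1 panel, h=1.9000): 1.294752
R(1,0) (trapezoid, 2 panels, h=0.9500): 1.597086
R(2,0) (trapezoid, 4 panels, h=0.4750): 1.672574
R(1,1) = 1.597086 + (1.597086 − 1.294752)/3 = 1.697864
R(2,1) = 1.672574 + (1.672574 − 1.597086)/3 = 1.697737
R(2,2) = 1.697737 + (1.697737 − 1.697864)/15 = 1.697729

1.6977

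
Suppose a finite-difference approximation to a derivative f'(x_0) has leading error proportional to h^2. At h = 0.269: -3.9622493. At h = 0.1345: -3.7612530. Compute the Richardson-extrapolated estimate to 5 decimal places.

-3.69425

The leading error scales as h^2; refining by a factor of 2 reduces it by 2^2 = 4.
Extrapolated value = (4·A(h/2) − A(h)) / (4 − 1)
= (4·(-3.7612530) − (-3.9622493)) / 3
= -11.0827627 / 3 = -3.6942542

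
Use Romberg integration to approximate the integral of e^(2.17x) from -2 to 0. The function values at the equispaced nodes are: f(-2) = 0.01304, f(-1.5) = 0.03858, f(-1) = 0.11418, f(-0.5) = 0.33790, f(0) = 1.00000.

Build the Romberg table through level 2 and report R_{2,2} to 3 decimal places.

0.456

R_{0,0} (trapezoid, 1 panel, h=2.0000): 1.01304
R_{1,0} (trapezoid, 2 panels, h=1.0000): 0.62070
R_{2,0} (trapezoid, 4 panels, h=0.5000): 0.49859
R_{1,1} = 0.62070 + (0.62070 − 1.01304)/3 = 0.48992
R_{2,1} = 0.49859 + (0.49859 − 0.62070)/3 = 0.45789
R_{2,2} = 0.45789 + (0.45789 − 0.48992)/15 = 0.45575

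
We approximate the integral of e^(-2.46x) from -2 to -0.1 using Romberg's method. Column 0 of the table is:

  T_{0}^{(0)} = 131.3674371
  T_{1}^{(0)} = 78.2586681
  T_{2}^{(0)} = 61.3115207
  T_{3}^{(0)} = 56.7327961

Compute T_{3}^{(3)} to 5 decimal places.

T_{1}^{(1)} = 78.2586681 + (78.2586681 − 131.3674371)/3 = 60.5557451
T_{2}^{(1)} = (4·61.3115207 − 78.2586681) / 3 = 55.6624716
T_{3}^{(1)} = (4·56.7327961 − 61.3115207) / 3 = 55.2065546
T_{2}^{(2)} = 55.6624716 + (55.6624716 − 60.5557451)/15 = 55.3362534
T_{3}^{(2)} = (16·55.2065546 − 55.6624716) / 15 = 55.1761601
T_{3}^{(3)} = (64·55.1761601 − 55.3362534) / 63 = 55.1736189
(Column j=1 coincides with Simpson's rule on the same nodes.)

55.17362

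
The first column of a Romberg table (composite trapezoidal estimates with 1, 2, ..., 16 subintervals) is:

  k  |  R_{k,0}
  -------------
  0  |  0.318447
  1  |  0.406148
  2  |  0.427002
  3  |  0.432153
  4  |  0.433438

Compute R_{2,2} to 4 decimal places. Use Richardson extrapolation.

Richardson extrapolation on the trapezoidal column (denominator 4−1=3):
R_{1,1} = (4·0.406148 − 0.318447) / 3 = 0.435382
R_{2,1} = 0.427002 + (0.427002 − 0.406148)/3 = 0.433953
R_{2,2} = (16·0.433953 − 0.435382) / 15 = 0.433858
(Column j=1 coincides with Simpson's rule on the same nodes.)

0.4339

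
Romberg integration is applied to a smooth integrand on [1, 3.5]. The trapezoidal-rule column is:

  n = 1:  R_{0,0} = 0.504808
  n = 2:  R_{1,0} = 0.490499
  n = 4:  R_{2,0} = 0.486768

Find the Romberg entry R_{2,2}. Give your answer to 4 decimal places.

Richardson extrapolation on the trapezoidal column (denominator 4−1=3):
R_{1,1} = 0.490499 + (0.490499 − 0.504808)/3 = 0.485729
R_{2,1} = (4·0.486768 − 0.490499) / 3 = 0.485524
R_{2,2} = 0.485524 + (0.485524 − 0.485729)/15 = 0.485510

0.4855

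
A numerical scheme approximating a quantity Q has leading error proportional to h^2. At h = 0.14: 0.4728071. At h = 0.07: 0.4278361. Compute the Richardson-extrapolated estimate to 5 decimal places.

Extrapolated value = (4·A(h/2) − A(h)) / (4 − 1)
= (4·0.4278361 − 0.4728071) / 3
= 1.2385373 / 3 = 0.4128458

0.41285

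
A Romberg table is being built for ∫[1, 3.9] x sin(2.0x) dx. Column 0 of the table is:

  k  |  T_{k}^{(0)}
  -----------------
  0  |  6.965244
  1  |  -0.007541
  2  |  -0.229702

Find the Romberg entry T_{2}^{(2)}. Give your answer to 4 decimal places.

-0.1686

Richardson extrapolation on the trapezoidal column (denominator 4−1=3):
T_{1}^{(1)} = -0.007541 + (-0.007541 − 6.965244)/3 = -2.331803
T_{2}^{(1)} = (4·(-0.229702) − (-0.007541)) / 3 = -0.303756
T_{2}^{(2)} = -0.303756 + (-0.303756 − (-2.331803))/15 = -0.168553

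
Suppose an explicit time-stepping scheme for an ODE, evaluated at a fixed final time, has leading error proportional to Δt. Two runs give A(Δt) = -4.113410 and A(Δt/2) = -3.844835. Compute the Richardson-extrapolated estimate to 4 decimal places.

-3.5763

The leading error scales as Δt; refining by a factor of 2 reduces it by 2^1 = 2.
Extrapolated value = (2·A(Δt/2) − A(Δt)) / (2 − 1)
= (2·(-3.844835) − (-4.113410)) / 1
= -3.576260 / 1 = -3.576260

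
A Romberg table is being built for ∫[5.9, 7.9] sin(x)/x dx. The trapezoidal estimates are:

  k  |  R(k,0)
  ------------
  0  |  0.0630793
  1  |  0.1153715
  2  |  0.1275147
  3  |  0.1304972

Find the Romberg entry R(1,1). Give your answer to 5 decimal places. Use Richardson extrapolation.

0.13280

Richardson extrapolation on the trapezoidal column (denominator 4−1=3):
R(1,1) = (4·0.1153715 − 0.0630793) / 3 = 0.1328022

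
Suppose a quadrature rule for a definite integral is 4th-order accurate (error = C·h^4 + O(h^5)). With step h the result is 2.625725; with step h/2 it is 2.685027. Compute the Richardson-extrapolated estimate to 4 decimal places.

The leading error scales as h^4; refining by a factor of 2 reduces it by 2^4 = 16.
Extrapolated value = (16·A(h/2) − A(h)) / (16 − 1)
= (16·2.685027 − 2.625725) / 15
= 40.334707 / 15 = 2.688980

2.6890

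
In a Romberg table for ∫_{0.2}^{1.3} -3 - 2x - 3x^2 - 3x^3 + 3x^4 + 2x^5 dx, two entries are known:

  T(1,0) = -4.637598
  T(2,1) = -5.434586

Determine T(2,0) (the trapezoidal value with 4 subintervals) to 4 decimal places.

From T(2,1) = (4·T(2,0) − T(1,0))/3, solve for T(2,0):
4·T(2,0) = 3·(-5.434586) + (-4.637598) = -20.941356
T(2,0) = -5.235339

-5.2353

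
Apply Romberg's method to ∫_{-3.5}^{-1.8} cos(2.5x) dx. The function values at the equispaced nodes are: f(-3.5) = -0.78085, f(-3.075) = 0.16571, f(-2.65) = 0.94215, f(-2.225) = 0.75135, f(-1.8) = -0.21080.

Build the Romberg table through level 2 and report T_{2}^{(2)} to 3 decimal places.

T_{0}^{(0)} (trapezoid, 1 panel, h=1.7000): -0.84290
T_{1}^{(0)} (trapezoid, 2 panels, h=0.8500): 0.37938
T_{2}^{(0)} (trapezoid, 4 panels, h=0.4250): 0.57944
T_{1}^{(1)} = 0.37938 + (0.37938 − (-0.84290))/3 = 0.78681
T_{2}^{(1)} = 0.57944 + (0.57944 − 0.37938)/3 = 0.64613
T_{2}^{(2)} = 0.64613 + (0.64613 − 0.78681)/15 = 0.63675

0.637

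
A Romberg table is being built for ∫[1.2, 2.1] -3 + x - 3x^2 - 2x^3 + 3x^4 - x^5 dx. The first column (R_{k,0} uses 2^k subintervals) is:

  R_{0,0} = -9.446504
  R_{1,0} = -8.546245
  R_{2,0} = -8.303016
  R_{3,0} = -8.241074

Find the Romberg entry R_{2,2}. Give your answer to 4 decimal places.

-8.2203

R_{1,1} = -8.546245 + (-8.546245 − (-9.446504))/3 = -8.246159
R_{2,1} = -8.303016 + (-8.303016 − (-8.546245))/3 = -8.221940
R_{2,2} = -8.221940 + (-8.221940 − (-8.246159))/15 = -8.220325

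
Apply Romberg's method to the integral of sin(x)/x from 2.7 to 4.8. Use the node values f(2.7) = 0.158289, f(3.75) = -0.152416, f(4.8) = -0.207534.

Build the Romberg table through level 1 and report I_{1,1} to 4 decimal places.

I_{0,0} (trapezoid, 1 panel, h=2.1000): -0.051707
I_{1,0} (trapezoid, 2 panels, h=1.0500): -0.185890
I_{1,1} = -0.185890 + (-0.185890 − (-0.051707))/3 = -0.230618

-0.2306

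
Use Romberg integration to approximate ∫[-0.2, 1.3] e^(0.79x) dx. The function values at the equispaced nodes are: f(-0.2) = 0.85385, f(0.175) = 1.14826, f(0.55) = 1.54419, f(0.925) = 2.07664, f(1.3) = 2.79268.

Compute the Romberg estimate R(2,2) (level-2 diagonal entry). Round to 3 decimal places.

R(0,0) (trapezoid, 1 panel, h=1.5000): 2.73490
R(1,0) (trapezoid, 2 panels, h=0.7500): 2.52559
R(2,0) (trapezoid, 4 panels, h=0.3750): 2.47213
R(1,1) = 2.52559 + (2.52559 − 2.73490)/3 = 2.45582
R(2,1) = 2.47213 + (2.47213 − 2.52559)/3 = 2.45431
R(2,2) = 2.45431 + (2.45431 − 2.45582)/15 = 2.45421

2.454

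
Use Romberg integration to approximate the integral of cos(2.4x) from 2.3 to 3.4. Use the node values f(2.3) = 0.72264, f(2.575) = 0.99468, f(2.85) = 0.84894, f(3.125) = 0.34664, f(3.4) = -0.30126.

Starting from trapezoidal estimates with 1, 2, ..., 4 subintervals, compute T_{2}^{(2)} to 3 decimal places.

0.685

T_{0}^{(0)} (trapezoid, 1 panel, h=1.1000): 0.23176
T_{1}^{(0)} (trapezoid, 2 panels, h=0.5500): 0.58280
T_{2}^{(0)} (trapezoid, 4 panels, h=0.2750): 0.66026
T_{1}^{(1)} = 0.58280 + (0.58280 − 0.23176)/3 = 0.69981
T_{2}^{(1)} = 0.66026 + (0.66026 − 0.58280)/3 = 0.68608
T_{2}^{(2)} = 0.68608 + (0.68608 − 0.69981)/15 = 0.68516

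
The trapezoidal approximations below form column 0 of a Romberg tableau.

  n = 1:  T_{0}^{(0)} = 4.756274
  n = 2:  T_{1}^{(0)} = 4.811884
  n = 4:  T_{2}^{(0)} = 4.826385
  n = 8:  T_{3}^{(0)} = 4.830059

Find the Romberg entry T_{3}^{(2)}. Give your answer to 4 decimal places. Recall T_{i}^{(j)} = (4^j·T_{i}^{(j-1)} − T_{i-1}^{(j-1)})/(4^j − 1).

Richardson extrapolation on the trapezoidal column (denominator 4−1=3):
T_{2}^{(1)} = (4·4.826385 − 4.811884) / 3 = 4.831219
T_{3}^{(1)} = 4.830059 + (4.830059 − 4.826385)/3 = 4.831284
T_{3}^{(2)} = 4.831284 + (4.831284 − 4.831219)/15 = 4.831288

4.8313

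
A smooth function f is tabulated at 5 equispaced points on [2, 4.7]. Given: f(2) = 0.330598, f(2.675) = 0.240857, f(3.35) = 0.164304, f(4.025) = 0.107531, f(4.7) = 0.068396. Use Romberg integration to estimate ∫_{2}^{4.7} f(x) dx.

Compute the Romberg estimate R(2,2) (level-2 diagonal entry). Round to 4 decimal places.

0.4774

R(0,0) (trapezoid, 1 panel, h=2.7000): 0.538642
R(1,0) (trapezoid, 2 panels, h=1.3500): 0.491131
R(2,0) (trapezoid, 4 panels, h=0.6750): 0.480728
R(1,1) = 0.491131 + (0.491131 − 0.538642)/3 = 0.475294
R(2,1) = 0.480728 + (0.480728 − 0.491131)/3 = 0.477260
R(2,2) = 0.477260 + (0.477260 − 0.475294)/15 = 0.477391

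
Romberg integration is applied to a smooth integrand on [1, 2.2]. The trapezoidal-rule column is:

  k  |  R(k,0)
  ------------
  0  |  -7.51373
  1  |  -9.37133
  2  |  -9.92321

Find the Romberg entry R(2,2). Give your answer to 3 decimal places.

Richardson extrapolation on the trapezoidal column (denominator 4−1=3):
R(1,1) = -9.37133 + (-9.37133 − (-7.51373))/3 = -9.99053
R(2,1) = (4·(-9.92321) − (-9.37133)) / 3 = -10.10717
R(2,2) = -10.10717 + (-10.10717 − (-9.99053))/15 = -10.11495

-10.115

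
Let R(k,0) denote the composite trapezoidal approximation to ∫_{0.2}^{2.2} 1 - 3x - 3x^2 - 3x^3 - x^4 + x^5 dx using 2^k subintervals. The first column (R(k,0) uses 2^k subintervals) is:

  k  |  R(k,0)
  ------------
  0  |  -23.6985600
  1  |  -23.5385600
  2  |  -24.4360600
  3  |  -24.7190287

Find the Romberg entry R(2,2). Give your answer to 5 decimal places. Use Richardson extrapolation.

-24.81856

Richardson extrapolation on the trapezoidal column (denominator 4−1=3):
R(1,1) = -23.5385600 + (-23.5385600 − (-23.6985600))/3 = -23.4852267
R(2,1) = (4·(-24.4360600) − (-23.5385600)) / 3 = -24.7352267
R(2,2) = -24.7352267 + (-24.7352267 − (-23.4852267))/15 = -24.8185600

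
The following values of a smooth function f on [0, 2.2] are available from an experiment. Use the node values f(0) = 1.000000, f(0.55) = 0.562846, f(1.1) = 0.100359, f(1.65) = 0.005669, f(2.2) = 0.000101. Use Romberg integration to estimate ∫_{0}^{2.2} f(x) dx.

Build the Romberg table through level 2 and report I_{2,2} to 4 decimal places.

I_{0,0} (trapezoid, 1 panel, h=2.2000): 1.100111
I_{1,0} (trapezoid, 2 panels, h=1.1000): 0.660450
I_{2,0} (trapezoid, 4 panels, h=0.5500): 0.642908
I_{1,1} = 0.660450 + (0.660450 − 1.100111)/3 = 0.513896
I_{2,1} = 0.642908 + (0.642908 − 0.660450)/3 = 0.637061
I_{2,2} = 0.637061 + (0.637061 − 0.513896)/15 = 0.645272

0.6453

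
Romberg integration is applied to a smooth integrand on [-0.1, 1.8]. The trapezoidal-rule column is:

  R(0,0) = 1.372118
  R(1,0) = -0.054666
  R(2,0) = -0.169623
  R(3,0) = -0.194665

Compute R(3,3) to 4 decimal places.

-0.2029

Richardson extrapolation on the trapezoidal column (denominator 4−1=3):
R(1,1) = (4·(-0.054666) − 1.372118) / 3 = -0.530261
R(2,1) = (4·(-0.169623) − (-0.054666)) / 3 = -0.207942
R(3,1) = (4·(-0.194665) − (-0.169623)) / 3 = -0.203012
R(2,2) = (16·(-0.207942) − (-0.530261)) / 15 = -0.186454
R(3,2) = (16·(-0.203012) − (-0.207942)) / 15 = -0.202683
R(3,3) = (64·(-0.202683) − (-0.186454)) / 63 = -0.202941
(Column j=1 coincides with Simpson's rule on the same nodes.)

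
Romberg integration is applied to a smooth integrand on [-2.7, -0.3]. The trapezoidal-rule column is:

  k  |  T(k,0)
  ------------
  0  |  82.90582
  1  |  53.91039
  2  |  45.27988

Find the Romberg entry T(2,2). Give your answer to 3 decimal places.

T(1,1) = (4·53.91039 − 82.90582) / 3 = 44.24525
T(2,1) = 45.27988 + (45.27988 − 53.91039)/3 = 42.40304
T(2,2) = (16·42.40304 − 44.24525) / 15 = 42.28023

42.280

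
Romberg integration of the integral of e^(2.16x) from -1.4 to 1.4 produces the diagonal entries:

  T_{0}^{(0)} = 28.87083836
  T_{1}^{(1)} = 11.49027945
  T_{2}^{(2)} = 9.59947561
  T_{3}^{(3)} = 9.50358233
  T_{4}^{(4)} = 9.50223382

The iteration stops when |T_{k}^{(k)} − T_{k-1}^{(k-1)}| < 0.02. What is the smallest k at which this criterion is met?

k = 4

|T_{1}^{(1)} − T_{0}^{(0)}| = 17.38055891 ≥ 0.02
|T_{2}^{(2)} − T_{1}^{(1)}| = 1.89080384 ≥ 0.02
|T_{3}^{(3)} − T_{2}^{(2)}| = 0.09589328 ≥ 0.02
|T_{4}^{(4)} − T_{3}^{(3)}| = 0.00134851 < 0.02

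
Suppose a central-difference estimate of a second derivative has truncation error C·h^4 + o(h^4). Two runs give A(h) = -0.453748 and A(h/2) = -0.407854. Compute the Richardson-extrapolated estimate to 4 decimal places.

-0.4048

Extrapolated value = (16·A(h/2) − A(h)) / (16 − 1)
= (16·(-0.407854) − (-0.453748)) / 15
= -6.071916 / 15 = -0.404794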